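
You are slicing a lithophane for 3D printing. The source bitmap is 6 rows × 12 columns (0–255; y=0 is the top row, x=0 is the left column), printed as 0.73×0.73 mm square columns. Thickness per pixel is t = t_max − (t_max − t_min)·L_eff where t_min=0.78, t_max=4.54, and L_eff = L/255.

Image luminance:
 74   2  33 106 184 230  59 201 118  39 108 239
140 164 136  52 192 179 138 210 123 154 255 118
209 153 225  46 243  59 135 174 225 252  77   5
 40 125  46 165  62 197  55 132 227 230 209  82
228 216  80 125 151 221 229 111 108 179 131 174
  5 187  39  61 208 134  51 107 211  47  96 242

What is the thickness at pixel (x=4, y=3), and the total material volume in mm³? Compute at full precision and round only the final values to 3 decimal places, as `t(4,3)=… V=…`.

span = t_max - t_min = 4.54 - 0.78 = 3.760
L(4,3) = 62, L_eff = 62/255 = 0.243137
t(4,3) = 4.54 - 3.760·0.243137 = 3.626
Σt over all 6·12 pixels = 1146868/6375 ≈ 179.9008627
V = pitch²·Σt = 0.73²·1146868/6375 = 95.869

t(4,3)=3.626 V=95.869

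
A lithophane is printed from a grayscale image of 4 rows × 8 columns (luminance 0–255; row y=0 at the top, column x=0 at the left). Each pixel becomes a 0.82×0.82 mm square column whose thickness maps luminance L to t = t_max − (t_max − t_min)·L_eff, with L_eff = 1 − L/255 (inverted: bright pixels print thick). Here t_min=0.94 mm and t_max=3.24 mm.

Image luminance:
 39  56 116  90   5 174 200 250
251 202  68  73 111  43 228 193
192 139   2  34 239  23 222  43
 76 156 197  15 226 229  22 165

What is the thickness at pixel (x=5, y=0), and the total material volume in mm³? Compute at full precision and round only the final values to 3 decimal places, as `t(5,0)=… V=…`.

t(5,0)=2.509 V=44.964

span = t_max - t_min = 3.24 - 0.94 = 2.300
L(5,0) = 174, L_eff = 1 - 174/255 = 0.317647 (inverted)
t(5,0) = 3.24 - 2.300·0.317647 = 2.509
Σt over all 4·8 pixels = 170521/2550 ≈ 66.8709804
V = pitch²·Σt = 0.82²·170521/2550 = 44.964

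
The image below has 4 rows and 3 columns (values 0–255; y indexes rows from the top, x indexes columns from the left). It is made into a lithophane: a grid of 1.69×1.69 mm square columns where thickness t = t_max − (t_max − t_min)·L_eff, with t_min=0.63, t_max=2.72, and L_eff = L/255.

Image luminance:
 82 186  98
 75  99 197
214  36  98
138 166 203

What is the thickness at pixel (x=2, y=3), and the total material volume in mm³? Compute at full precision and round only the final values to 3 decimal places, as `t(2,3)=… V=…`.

span = t_max - t_min = 2.72 - 0.63 = 2.090
L(2,3) = 203, L_eff = 203/255 = 0.796078
t(2,3) = 2.72 - 2.090·0.796078 = 1.056
Σt over all 4·3 pixels = 124898/6375 ≈ 19.5918431
V = pitch²·Σt = 1.69²·124898/6375 = 55.956

t(2,3)=1.056 V=55.956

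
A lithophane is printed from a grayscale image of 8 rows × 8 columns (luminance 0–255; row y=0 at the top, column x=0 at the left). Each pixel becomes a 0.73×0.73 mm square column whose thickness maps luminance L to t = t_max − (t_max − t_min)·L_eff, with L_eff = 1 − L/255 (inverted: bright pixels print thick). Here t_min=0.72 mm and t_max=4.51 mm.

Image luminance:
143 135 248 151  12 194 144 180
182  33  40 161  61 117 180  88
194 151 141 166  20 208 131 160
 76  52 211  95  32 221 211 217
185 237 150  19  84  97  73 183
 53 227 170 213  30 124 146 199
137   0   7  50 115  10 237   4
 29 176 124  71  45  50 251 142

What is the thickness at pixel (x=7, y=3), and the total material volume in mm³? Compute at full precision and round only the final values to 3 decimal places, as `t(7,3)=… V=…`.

t(7,3)=3.945 V=87.863

span = t_max - t_min = 4.51 - 0.72 = 3.790
L(7,3) = 217, L_eff = 1 - 217/255 = 0.149020 (inverted)
t(7,3) = 4.51 - 3.790·0.149020 = 3.945
Σt over all 8·8 pixels = 4204387/25500 ≈ 164.8779216
V = pitch²·Σt = 0.73²·4204387/25500 = 87.863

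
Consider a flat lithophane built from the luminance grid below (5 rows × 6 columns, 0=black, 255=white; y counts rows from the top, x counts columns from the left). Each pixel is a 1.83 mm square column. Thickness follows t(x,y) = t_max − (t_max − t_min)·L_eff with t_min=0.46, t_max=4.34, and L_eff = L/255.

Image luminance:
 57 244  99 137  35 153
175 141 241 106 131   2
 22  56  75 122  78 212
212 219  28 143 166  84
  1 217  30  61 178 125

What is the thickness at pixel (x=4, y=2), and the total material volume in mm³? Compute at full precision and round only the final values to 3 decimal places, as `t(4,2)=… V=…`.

span = t_max - t_min = 4.34 - 0.46 = 3.880
L(4,2) = 78, L_eff = 78/255 = 0.305882
t(4,2) = 4.34 - 3.880·0.305882 = 3.153
Σt over all 5·6 pixels = 19427/255 ≈ 76.1843137
V = pitch²·Σt = 1.83²·19427/255 = 255.134

t(4,2)=3.153 V=255.134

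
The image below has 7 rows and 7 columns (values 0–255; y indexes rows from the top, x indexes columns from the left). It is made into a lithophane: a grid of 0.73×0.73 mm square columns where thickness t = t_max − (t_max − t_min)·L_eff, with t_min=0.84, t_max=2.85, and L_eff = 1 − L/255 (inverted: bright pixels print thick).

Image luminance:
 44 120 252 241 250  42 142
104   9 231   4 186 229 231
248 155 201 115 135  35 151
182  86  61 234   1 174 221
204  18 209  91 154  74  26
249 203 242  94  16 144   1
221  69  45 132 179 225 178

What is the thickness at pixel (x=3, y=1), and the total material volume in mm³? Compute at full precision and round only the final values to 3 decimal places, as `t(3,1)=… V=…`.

span = t_max - t_min = 2.85 - 0.84 = 2.010
L(3,1) = 4, L_eff = 1 - 4/255 = 0.984314 (inverted)
t(3,1) = 2.85 - 2.010·0.984314 = 0.872
Σt over all 7·7 pixels = 404673/4250 ≈ 95.2171765
V = pitch²·Σt = 0.73²·404673/4250 = 50.741

t(3,1)=0.872 V=50.741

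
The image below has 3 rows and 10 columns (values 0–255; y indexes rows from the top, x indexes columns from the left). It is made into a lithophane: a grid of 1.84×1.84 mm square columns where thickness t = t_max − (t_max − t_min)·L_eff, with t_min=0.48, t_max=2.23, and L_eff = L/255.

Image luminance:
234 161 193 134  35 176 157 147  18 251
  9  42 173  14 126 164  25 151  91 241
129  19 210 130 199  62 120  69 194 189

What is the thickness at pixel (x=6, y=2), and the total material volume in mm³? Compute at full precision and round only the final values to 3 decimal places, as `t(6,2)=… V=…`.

span = t_max - t_min = 2.23 - 0.48 = 1.750
L(6,2) = 120, L_eff = 120/255 = 0.470588
t(6,2) = 2.23 - 1.750·0.470588 = 1.406
Σt over all 3·10 pixels = 41197/1020 ≈ 40.3892157
V = pitch²·Σt = 1.84²·41197/1020 = 136.742

t(6,2)=1.406 V=136.742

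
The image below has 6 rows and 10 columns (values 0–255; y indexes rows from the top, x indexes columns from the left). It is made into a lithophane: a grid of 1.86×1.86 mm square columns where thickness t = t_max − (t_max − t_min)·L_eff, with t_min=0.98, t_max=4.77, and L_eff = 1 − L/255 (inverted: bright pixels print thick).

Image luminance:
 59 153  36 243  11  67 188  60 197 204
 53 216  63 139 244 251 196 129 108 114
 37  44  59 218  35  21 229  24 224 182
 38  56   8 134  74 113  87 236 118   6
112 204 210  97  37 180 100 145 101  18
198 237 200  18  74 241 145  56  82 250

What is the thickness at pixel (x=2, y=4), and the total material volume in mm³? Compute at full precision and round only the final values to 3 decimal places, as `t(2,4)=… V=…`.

span = t_max - t_min = 4.77 - 0.98 = 3.790
L(2,4) = 210, L_eff = 1 - 210/255 = 0.176471 (inverted)
t(2,4) = 4.77 - 3.790·0.176471 = 4.101
Σt over all 6·10 pixels = 4296041/25500 ≈ 168.4721961
V = pitch²·Σt = 1.86²·4296041/25500 = 582.846

t(2,4)=4.101 V=582.846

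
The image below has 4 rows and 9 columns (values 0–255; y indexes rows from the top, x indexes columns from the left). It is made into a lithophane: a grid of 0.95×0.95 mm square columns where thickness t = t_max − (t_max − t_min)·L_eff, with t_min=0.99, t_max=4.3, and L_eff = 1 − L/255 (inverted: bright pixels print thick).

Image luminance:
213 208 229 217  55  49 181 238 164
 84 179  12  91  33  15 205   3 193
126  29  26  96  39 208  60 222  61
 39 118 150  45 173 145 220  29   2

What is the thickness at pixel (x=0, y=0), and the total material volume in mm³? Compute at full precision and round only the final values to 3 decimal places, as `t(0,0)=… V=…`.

t(0,0)=3.755 V=80.864

span = t_max - t_min = 4.3 - 0.99 = 3.310
L(0,0) = 213, L_eff = 1 - 213/255 = 0.164706 (inverted)
t(0,0) = 4.3 - 3.310·0.164706 = 3.755
Σt over all 4·9 pixels = 2284787/25500 ≈ 89.5994902
V = pitch²·Σt = 0.95²·2284787/25500 = 80.864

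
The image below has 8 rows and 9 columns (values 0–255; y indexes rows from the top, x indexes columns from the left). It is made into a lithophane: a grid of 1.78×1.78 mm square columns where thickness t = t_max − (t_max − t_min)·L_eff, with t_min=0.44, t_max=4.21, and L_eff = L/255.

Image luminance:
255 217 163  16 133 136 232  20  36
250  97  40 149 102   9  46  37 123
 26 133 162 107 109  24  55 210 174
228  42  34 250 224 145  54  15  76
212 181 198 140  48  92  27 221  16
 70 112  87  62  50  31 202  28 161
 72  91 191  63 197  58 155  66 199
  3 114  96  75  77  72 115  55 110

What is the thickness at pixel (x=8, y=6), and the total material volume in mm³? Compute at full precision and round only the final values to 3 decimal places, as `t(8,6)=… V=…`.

span = t_max - t_min = 4.21 - 0.44 = 3.770
L(8,6) = 199, L_eff = 199/255 = 0.780392
t(8,6) = 4.21 - 3.770·0.780392 = 1.268
Σt over all 8·9 pixels = 1190077/6375 ≈ 186.6787451
V = pitch²·Σt = 1.78²·1190077/6375 = 591.473

t(8,6)=1.268 V=591.473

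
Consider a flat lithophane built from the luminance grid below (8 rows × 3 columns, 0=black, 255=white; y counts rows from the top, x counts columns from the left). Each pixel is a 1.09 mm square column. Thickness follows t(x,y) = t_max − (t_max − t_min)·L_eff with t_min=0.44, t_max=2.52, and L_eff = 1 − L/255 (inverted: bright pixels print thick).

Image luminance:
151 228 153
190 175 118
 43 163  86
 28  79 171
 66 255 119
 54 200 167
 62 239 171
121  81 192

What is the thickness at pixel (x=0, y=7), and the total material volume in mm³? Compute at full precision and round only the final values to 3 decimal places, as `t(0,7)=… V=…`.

span = t_max - t_min = 2.52 - 0.44 = 2.080
L(0,7) = 121, L_eff = 1 - 121/255 = 0.525490 (inverted)
t(0,7) = 2.52 - 2.080·0.525490 = 1.427
Σt over all 8·3 pixels = 79848/2125 ≈ 37.5755294
V = pitch²·Σt = 1.09²·79848/2125 = 44.643

t(0,7)=1.427 V=44.643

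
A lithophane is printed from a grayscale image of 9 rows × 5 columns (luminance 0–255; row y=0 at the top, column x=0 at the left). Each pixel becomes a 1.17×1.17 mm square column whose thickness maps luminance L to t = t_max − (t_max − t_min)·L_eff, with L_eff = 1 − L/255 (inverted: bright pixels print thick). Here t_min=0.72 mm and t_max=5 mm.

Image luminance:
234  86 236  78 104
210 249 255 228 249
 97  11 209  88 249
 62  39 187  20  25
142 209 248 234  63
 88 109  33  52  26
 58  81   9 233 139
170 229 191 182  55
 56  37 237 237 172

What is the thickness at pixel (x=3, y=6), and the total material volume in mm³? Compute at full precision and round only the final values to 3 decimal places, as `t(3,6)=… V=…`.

t(3,6)=4.631 V=186.942

span = t_max - t_min = 5 - 0.72 = 4.280
L(3,6) = 233, L_eff = 1 - 233/255 = 0.086275 (inverted)
t(3,6) = 5 - 4.280·0.086275 = 4.631
Σt over all 9·5 pixels = 870592/6375 ≈ 136.5634510
V = pitch²·Σt = 1.17²·870592/6375 = 186.942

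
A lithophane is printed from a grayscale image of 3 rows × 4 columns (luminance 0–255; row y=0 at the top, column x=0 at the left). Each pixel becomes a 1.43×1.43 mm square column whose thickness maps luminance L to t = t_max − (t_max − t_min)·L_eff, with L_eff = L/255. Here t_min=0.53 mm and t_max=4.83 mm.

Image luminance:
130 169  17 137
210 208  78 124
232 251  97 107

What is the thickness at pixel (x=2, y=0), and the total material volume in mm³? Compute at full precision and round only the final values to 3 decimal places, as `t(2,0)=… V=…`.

span = t_max - t_min = 4.83 - 0.53 = 4.300
L(2,0) = 17, L_eff = 17/255 = 0.066667
t(2,0) = 4.83 - 4.300·0.066667 = 4.543
Σt over all 3·4 pixels = 36059/1275 ≈ 28.2815686
V = pitch²·Σt = 1.43²·36059/1275 = 57.833

t(2,0)=4.543 V=57.833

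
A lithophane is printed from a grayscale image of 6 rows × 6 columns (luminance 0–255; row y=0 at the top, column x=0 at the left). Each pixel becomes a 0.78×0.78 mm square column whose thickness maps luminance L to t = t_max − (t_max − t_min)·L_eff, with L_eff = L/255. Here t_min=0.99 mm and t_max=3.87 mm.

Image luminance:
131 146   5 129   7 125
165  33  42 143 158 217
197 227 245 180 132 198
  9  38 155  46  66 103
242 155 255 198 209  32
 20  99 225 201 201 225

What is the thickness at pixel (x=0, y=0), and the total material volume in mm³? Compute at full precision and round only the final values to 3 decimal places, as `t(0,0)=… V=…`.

span = t_max - t_min = 3.87 - 0.99 = 2.880
L(0,0) = 131, L_eff = 131/255 = 0.513725
t(0,0) = 3.87 - 2.880·0.513725 = 2.390
Σt over all 6·6 pixels = 177039/2125 ≈ 83.3124706
V = pitch²·Σt = 0.78²·177039/2125 = 50.687

t(0,0)=2.390 V=50.687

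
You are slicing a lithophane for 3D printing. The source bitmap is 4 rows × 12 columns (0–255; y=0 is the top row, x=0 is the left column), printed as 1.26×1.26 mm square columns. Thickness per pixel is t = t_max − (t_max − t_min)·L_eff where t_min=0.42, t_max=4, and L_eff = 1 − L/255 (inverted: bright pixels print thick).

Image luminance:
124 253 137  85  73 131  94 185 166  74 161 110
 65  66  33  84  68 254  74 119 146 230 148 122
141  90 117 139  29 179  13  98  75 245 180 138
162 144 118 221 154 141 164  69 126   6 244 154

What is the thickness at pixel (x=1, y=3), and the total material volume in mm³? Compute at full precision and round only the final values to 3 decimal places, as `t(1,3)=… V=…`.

t(1,3)=2.442 V=169.059

span = t_max - t_min = 4 - 0.42 = 3.580
L(1,3) = 144, L_eff = 1 - 144/255 = 0.435294 (inverted)
t(1,3) = 4 - 3.580·0.435294 = 2.442
Σt over all 4·12 pixels = 1357711/12750 ≈ 106.4871373
V = pitch²·Σt = 1.26²·1357711/12750 = 169.059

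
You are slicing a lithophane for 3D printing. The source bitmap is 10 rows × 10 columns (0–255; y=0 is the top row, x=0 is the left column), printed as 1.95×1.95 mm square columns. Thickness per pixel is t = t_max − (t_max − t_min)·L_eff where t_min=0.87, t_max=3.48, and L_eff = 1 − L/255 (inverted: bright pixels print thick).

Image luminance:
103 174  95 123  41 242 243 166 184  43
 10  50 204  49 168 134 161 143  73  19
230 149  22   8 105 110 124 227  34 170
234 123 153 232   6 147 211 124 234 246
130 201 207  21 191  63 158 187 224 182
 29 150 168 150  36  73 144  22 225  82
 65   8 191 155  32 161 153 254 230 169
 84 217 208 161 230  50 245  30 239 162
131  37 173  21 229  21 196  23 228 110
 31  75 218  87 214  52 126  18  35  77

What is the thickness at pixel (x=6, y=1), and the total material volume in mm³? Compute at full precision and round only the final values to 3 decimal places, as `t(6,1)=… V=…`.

t(6,1)=2.518 V=840.782

span = t_max - t_min = 3.48 - 0.87 = 2.610
L(6,1) = 161, L_eff = 1 - 161/255 = 0.368627 (inverted)
t(6,1) = 3.48 - 2.610·0.368627 = 2.518
Σt over all 10·10 pixels = 1879461/8500 ≈ 221.1130588
V = pitch²·Σt = 1.95²·1879461/8500 = 840.782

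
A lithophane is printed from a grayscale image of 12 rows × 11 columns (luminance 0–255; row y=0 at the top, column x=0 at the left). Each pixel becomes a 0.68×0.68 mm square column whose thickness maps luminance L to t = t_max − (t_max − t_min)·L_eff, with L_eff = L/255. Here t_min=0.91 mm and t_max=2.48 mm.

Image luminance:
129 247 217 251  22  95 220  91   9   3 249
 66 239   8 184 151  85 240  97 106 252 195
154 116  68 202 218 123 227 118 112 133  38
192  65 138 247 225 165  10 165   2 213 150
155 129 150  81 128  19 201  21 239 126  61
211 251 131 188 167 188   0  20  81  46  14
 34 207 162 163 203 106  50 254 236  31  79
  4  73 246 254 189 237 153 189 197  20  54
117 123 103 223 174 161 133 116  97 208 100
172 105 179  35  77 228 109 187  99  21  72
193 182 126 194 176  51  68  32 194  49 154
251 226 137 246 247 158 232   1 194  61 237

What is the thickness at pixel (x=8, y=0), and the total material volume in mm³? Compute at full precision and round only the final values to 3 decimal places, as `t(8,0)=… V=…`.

t(8,0)=2.425 V=99.463

span = t_max - t_min = 2.48 - 0.91 = 1.570
L(8,0) = 9, L_eff = 9/255 = 0.035294
t(8,0) = 2.48 - 1.570·0.035294 = 2.425
Σt over all 12·11 pixels = 5485099/25500 ≈ 215.1019216
V = pitch²·Σt = 0.68²·5485099/25500 = 99.463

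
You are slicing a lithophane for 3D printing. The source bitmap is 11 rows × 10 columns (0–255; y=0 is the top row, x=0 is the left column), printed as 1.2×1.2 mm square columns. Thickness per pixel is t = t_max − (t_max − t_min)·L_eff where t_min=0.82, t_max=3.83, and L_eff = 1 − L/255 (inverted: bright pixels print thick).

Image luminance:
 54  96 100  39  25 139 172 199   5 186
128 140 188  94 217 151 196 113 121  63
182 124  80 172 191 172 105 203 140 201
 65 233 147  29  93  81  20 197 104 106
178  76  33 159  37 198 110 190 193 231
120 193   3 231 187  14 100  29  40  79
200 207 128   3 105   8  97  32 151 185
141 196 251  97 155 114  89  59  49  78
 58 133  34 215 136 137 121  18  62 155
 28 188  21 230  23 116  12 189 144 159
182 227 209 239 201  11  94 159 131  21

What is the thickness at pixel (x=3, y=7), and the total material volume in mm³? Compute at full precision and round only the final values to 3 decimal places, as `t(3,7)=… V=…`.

t(3,7)=1.965 V=358.846

span = t_max - t_min = 3.83 - 0.82 = 3.010
L(3,7) = 97, L_eff = 1 - 97/255 = 0.619608 (inverted)
t(3,7) = 3.83 - 3.010·0.619608 = 1.965
Σt over all 11·10 pixels = 211819/850 ≈ 249.1988235
V = pitch²·Σt = 1.2²·211819/850 = 358.846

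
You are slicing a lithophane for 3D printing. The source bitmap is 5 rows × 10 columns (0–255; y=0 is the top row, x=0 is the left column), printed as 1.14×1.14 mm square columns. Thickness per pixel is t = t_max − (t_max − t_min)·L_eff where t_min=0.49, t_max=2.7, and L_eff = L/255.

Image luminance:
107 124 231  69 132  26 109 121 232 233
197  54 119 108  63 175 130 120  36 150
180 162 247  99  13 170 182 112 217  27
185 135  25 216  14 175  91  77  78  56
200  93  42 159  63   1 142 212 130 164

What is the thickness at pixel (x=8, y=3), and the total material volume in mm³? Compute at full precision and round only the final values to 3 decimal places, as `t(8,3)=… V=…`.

span = t_max - t_min = 2.7 - 0.49 = 2.210
L(8,3) = 78, L_eff = 78/255 = 0.305882
t(8,3) = 2.7 - 2.210·0.305882 = 2.024
Σt over all 5·10 pixels = 121861/1500 ≈ 81.2406667
V = pitch²·Σt = 1.14²·121861/1500 = 105.580

t(8,3)=2.024 V=105.580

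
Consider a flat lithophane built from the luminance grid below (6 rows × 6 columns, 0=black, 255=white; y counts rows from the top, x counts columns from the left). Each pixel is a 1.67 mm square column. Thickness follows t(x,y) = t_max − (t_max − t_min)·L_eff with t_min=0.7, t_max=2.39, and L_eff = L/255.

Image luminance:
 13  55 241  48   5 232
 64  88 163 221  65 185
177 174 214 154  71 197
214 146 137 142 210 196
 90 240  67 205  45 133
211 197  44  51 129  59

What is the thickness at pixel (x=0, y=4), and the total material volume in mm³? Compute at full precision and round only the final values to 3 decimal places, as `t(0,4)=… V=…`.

span = t_max - t_min = 2.39 - 0.7 = 1.690
L(0,4) = 90, L_eff = 90/255 = 0.352941
t(0,4) = 2.39 - 1.690·0.352941 = 1.794
Σt over all 6·6 pixels = 1368793/25500 ≈ 53.6781569
V = pitch²·Σt = 1.67²·1368793/25500 = 149.703

t(0,4)=1.794 V=149.703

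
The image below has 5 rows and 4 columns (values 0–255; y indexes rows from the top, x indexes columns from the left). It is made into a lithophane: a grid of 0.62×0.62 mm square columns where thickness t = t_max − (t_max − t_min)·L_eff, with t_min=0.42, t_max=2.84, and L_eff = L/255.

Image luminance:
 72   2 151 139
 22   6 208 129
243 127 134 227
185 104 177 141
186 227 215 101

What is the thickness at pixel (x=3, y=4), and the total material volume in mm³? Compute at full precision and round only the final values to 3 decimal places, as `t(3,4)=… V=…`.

span = t_max - t_min = 2.84 - 0.42 = 2.420
L(3,4) = 101, L_eff = 101/255 = 0.396078
t(3,4) = 2.84 - 2.420·0.396078 = 1.881
Σt over all 5·4 pixels = 64314/2125 ≈ 30.2654118
V = pitch²·Σt = 0.62²·64314/2125 = 11.634

t(3,4)=1.881 V=11.634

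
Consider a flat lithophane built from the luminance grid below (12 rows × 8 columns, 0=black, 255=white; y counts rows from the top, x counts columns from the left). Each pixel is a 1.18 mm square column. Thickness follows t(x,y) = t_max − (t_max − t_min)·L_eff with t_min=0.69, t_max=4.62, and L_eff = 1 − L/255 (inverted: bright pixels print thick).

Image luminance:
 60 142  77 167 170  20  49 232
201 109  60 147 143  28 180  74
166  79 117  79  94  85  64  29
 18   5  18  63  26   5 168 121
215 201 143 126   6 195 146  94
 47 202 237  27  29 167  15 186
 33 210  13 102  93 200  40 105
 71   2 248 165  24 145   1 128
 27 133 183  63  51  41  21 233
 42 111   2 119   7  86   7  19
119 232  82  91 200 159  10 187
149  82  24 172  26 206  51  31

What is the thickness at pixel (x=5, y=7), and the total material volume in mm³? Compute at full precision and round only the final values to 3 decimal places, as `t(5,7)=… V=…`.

t(5,7)=2.925 V=297.770

span = t_max - t_min = 4.62 - 0.69 = 3.930
L(5,7) = 145, L_eff = 1 - 145/255 = 0.431373 (inverted)
t(5,7) = 4.62 - 3.930·0.431373 = 2.925
Σt over all 12·8 pixels = 908879/4250 ≈ 213.8538824
V = pitch²·Σt = 1.18²·908879/4250 = 297.770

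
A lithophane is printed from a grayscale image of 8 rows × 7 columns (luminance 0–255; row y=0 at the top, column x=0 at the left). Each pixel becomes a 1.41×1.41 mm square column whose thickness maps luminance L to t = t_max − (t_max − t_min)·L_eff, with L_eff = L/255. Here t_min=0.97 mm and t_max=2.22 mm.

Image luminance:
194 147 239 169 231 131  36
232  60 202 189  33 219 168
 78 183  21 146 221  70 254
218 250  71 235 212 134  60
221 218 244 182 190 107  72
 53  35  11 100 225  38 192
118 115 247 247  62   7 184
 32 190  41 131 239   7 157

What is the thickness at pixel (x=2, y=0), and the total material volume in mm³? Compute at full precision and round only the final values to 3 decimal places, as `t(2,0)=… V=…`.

t(2,0)=1.048 V=168.533

span = t_max - t_min = 2.22 - 0.97 = 1.250
L(2,0) = 239, L_eff = 239/255 = 0.937255
t(2,0) = 2.22 - 1.250·0.937255 = 1.048
Σt over all 8·7 pixels = 108083/1275 ≈ 84.7709804
V = pitch²·Σt = 1.41²·108083/1275 = 168.533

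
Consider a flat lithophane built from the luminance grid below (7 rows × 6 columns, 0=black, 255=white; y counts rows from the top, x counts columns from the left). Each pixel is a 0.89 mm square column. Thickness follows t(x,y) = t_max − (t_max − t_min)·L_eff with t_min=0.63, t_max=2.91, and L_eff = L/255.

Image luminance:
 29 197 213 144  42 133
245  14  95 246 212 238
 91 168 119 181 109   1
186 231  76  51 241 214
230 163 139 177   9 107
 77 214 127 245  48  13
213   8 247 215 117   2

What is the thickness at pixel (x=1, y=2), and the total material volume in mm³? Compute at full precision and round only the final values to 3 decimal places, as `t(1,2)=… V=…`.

span = t_max - t_min = 2.91 - 0.63 = 2.280
L(1,2) = 168, L_eff = 168/255 = 0.658824
t(1,2) = 2.91 - 2.280·0.658824 = 1.408
Σt over all 7·6 pixels = 298009/4250 ≈ 70.1197647
V = pitch²·Σt = 0.89²·298009/4250 = 55.542

t(1,2)=1.408 V=55.542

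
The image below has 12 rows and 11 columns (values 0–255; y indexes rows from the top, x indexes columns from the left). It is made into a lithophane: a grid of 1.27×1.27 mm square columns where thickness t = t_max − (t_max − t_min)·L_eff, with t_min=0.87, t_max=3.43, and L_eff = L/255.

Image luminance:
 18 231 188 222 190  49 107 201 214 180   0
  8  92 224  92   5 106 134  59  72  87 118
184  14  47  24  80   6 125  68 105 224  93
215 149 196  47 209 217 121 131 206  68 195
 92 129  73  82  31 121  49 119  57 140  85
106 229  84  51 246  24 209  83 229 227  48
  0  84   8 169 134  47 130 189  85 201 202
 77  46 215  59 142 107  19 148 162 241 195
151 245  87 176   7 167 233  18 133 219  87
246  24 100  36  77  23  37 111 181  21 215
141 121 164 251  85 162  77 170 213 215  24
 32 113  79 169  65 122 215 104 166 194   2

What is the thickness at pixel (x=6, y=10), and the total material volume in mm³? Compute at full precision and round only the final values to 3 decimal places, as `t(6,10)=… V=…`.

t(6,10)=2.657 V=471.618

span = t_max - t_min = 3.43 - 0.87 = 2.560
L(6,10) = 77, L_eff = 77/255 = 0.301961
t(6,10) = 3.43 - 2.560·0.301961 = 2.657
Σt over all 12·11 pixels = 1864073/6375 ≈ 292.4036078
V = pitch²·Σt = 1.27²·1864073/6375 = 471.618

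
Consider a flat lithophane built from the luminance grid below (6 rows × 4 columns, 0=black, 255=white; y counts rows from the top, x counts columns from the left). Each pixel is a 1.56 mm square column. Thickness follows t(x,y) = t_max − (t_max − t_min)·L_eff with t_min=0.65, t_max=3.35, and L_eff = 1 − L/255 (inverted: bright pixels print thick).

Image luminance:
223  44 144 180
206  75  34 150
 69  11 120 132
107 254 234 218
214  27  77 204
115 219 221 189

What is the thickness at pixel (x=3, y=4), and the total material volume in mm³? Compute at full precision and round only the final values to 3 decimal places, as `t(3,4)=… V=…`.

t(3,4)=2.810 V=127.300

span = t_max - t_min = 3.35 - 0.65 = 2.700
L(3,4) = 204, L_eff = 1 - 204/255 = 0.200000 (inverted)
t(3,4) = 3.35 - 2.700·0.200000 = 2.810
Σt over all 6·4 pixels = 44463/850 ≈ 52.3094118
V = pitch²·Σt = 1.56²·44463/850 = 127.300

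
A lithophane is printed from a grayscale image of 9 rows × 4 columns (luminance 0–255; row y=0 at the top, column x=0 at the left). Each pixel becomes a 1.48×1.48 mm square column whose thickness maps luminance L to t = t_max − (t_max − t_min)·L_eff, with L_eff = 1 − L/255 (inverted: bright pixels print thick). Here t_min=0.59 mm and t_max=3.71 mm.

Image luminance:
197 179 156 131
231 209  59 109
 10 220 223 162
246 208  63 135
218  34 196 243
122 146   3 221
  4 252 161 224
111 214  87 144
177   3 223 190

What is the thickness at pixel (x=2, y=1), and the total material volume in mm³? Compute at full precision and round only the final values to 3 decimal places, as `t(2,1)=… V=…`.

span = t_max - t_min = 3.71 - 0.59 = 3.120
L(2,1) = 59, L_eff = 1 - 59/255 = 0.768627 (inverted)
t(2,1) = 3.71 - 3.120·0.768627 = 1.312
Σt over all 9·4 pixels = 188421/2125 ≈ 88.6687059
V = pitch²·Σt = 1.48²·188421/2125 = 194.220

t(2,1)=1.312 V=194.220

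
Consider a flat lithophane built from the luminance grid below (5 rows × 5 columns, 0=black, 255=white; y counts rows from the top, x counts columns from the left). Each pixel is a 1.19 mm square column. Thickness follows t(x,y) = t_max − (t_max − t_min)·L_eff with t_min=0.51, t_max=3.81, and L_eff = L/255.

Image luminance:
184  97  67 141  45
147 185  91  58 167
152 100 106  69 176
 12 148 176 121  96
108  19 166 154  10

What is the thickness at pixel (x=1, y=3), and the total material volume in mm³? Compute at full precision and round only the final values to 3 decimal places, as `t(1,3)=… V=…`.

span = t_max - t_min = 3.81 - 0.51 = 3.300
L(1,3) = 148, L_eff = 148/255 = 0.580392
t(1,3) = 3.81 - 3.300·0.580392 = 1.895
Σt over all 5·5 pixels = 20087/340 ≈ 59.0794118
V = pitch²·Σt = 1.19²·20087/340 = 83.662

t(1,3)=1.895 V=83.662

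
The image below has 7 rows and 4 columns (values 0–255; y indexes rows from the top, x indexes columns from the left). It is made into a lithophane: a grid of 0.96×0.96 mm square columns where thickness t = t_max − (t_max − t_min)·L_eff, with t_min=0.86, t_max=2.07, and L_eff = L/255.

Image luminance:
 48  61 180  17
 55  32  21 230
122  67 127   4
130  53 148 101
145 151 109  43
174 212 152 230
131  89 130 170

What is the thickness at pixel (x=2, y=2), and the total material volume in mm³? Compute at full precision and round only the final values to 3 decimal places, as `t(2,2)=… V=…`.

t(2,2)=1.467 V=39.719

span = t_max - t_min = 2.07 - 0.86 = 1.210
L(2,2) = 127, L_eff = 127/255 = 0.498039
t(2,2) = 2.07 - 1.210·0.498039 = 1.467
Σt over all 7·4 pixels = 91584/2125 ≈ 43.0983529
V = pitch²·Σt = 0.96²·91584/2125 = 39.719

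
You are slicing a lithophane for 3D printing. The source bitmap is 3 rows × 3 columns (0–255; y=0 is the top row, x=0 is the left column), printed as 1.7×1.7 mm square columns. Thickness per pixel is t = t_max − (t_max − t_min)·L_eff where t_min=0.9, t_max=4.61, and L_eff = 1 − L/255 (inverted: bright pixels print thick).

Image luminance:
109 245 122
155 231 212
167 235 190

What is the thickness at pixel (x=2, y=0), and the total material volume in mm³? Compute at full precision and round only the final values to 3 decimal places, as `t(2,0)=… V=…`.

span = t_max - t_min = 4.61 - 0.9 = 3.710
L(2,0) = 122, L_eff = 1 - 122/255 = 0.521569 (inverted)
t(2,0) = 4.61 - 3.710·0.521569 = 2.675
Σt over all 3·3 pixels = 12127/375 ≈ 32.3386667
V = pitch²·Σt = 1.7²·12127/375 = 93.459

t(2,0)=2.675 V=93.459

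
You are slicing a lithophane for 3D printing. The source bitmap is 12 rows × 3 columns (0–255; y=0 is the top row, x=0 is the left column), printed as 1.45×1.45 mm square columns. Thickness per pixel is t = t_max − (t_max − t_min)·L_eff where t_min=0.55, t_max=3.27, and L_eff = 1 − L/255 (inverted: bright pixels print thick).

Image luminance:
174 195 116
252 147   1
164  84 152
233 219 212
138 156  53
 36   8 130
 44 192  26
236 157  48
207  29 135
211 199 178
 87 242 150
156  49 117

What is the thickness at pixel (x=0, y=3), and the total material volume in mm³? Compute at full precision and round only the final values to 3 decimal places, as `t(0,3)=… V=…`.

t(0,3)=3.035 V=152.260

span = t_max - t_min = 3.27 - 0.55 = 2.720
L(0,3) = 233, L_eff = 1 - 233/255 = 0.086275 (inverted)
t(0,3) = 3.27 - 2.720·0.086275 = 3.035
Σt over all 12·3 pixels = 27157/375 ≈ 72.4186667
V = pitch²·Σt = 1.45²·27157/375 = 152.260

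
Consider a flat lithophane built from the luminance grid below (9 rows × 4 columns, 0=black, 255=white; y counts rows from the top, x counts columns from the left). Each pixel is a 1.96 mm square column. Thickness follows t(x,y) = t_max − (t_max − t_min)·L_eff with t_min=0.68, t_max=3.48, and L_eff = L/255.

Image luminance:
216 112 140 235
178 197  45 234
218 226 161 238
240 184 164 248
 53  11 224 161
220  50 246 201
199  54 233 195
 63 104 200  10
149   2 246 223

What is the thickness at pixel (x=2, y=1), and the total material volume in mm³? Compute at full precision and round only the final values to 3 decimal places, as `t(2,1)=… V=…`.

span = t_max - t_min = 3.48 - 0.68 = 2.800
L(2,1) = 45, L_eff = 45/255 = 0.176471
t(2,1) = 3.48 - 2.800·0.176471 = 2.986
Σt over all 9·4 pixels = 25804/425 ≈ 60.7152941
V = pitch²·Σt = 1.96²·25804/425 = 233.244

t(2,1)=2.986 V=233.244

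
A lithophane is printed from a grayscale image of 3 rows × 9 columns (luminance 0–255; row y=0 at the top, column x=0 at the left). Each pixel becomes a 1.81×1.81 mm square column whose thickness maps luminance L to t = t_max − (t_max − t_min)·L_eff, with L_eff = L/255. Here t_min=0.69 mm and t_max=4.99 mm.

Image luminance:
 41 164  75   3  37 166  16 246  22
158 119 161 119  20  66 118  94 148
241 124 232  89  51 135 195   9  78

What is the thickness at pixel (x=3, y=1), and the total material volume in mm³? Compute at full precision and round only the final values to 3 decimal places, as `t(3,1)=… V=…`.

t(3,1)=2.983 V=279.690

span = t_max - t_min = 4.99 - 0.69 = 4.300
L(3,1) = 119, L_eff = 119/255 = 0.466667
t(3,1) = 4.99 - 4.300·0.466667 = 2.983
Σt over all 3·9 pixels = 435401/5100 ≈ 85.3727451
V = pitch²·Σt = 1.81²·435401/5100 = 279.690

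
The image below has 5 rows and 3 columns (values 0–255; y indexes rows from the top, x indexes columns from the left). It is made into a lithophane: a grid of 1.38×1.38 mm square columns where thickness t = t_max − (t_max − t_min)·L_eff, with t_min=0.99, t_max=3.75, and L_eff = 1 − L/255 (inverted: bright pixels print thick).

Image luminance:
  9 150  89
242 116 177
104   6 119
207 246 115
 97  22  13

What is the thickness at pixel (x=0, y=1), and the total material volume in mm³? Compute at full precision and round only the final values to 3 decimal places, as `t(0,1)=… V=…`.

span = t_max - t_min = 3.75 - 0.99 = 2.760
L(0,1) = 242, L_eff = 1 - 242/255 = 0.050980 (inverted)
t(0,1) = 3.75 - 2.760·0.050980 = 3.609
Σt over all 5·3 pixels = 283729/8500 ≈ 33.3798824
V = pitch²·Σt = 1.38²·283729/8500 = 63.569

t(0,1)=3.609 V=63.569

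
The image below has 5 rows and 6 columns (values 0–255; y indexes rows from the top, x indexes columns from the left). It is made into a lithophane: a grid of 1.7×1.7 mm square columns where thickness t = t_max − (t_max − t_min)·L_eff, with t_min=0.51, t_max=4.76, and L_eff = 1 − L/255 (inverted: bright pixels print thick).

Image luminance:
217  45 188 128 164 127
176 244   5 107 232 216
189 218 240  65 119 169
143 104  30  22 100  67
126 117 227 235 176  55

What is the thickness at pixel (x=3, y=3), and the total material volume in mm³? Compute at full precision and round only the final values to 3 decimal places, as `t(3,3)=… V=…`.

span = t_max - t_min = 4.76 - 0.51 = 4.250
L(3,3) = 22, L_eff = 1 - 22/255 = 0.913725 (inverted)
t(3,3) = 4.76 - 4.250·0.913725 = 0.877
Σt over all 5·6 pixels = 86.15
V = pitch²·Σt = 1.7²·86.15 = 248.974

t(3,3)=0.877 V=248.974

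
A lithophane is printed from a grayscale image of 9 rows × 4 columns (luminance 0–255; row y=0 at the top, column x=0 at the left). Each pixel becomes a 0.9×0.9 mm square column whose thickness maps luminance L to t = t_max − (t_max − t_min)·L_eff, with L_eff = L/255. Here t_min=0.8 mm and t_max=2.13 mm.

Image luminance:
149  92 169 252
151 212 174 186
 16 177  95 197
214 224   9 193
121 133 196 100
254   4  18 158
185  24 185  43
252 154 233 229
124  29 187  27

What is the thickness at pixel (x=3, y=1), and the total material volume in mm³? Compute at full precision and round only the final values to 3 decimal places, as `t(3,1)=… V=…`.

span = t_max - t_min = 2.13 - 0.8 = 1.330
L(3,1) = 186, L_eff = 186/255 = 0.729412
t(3,1) = 2.13 - 1.330·0.729412 = 1.160
Σt over all 9·4 pixels = 211377/4250 ≈ 49.7357647
V = pitch²·Σt = 0.9²·211377/4250 = 40.286

t(3,1)=1.160 V=40.286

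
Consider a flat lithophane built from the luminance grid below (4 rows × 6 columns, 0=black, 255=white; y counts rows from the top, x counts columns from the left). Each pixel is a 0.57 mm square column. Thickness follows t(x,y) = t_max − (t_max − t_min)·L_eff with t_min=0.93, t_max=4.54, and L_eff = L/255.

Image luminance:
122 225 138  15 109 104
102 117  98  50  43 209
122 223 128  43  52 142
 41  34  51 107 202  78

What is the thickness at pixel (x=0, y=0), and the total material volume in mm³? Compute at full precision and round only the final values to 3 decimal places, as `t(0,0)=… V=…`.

t(0,0)=2.813 V=23.649

span = t_max - t_min = 4.54 - 0.93 = 3.610
L(0,0) = 122, L_eff = 122/255 = 0.478431
t(0,0) = 4.54 - 3.610·0.478431 = 2.813
Σt over all 4·6 pixels = 14849/204 ≈ 72.7892157
V = pitch²·Σt = 0.57²·14849/204 = 23.649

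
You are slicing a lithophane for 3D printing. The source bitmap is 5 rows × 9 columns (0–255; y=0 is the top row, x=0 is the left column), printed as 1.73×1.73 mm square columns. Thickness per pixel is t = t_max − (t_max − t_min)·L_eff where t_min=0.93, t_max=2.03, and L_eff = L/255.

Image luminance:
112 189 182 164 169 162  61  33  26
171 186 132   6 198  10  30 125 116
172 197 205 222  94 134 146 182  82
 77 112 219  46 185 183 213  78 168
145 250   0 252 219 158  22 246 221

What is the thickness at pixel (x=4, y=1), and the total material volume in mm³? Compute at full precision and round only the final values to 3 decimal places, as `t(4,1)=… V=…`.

span = t_max - t_min = 2.03 - 0.93 = 1.100
L(4,1) = 198, L_eff = 198/255 = 0.776471
t(4,1) = 2.03 - 1.100·0.776471 = 1.176
Σt over all 5·9 pixels = 21819/340 ≈ 64.1735294
V = pitch²·Σt = 1.73²·21819/340 = 192.065

t(4,1)=1.176 V=192.065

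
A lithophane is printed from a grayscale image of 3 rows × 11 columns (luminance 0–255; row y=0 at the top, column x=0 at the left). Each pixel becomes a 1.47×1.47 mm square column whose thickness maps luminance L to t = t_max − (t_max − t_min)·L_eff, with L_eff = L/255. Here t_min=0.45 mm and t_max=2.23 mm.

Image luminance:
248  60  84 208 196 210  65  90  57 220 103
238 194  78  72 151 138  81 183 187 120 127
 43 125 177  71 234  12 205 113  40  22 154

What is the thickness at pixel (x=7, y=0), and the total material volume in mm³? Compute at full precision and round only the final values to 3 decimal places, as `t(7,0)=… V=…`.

span = t_max - t_min = 2.23 - 0.45 = 1.780
L(7,0) = 90, L_eff = 90/255 = 0.352941
t(7,0) = 2.23 - 1.780·0.352941 = 1.602
Σt over all 3·11 pixels = 1110077/25500 ≈ 43.5324314
V = pitch²·Σt = 1.47²·1110077/25500 = 94.069

t(7,0)=1.602 V=94.069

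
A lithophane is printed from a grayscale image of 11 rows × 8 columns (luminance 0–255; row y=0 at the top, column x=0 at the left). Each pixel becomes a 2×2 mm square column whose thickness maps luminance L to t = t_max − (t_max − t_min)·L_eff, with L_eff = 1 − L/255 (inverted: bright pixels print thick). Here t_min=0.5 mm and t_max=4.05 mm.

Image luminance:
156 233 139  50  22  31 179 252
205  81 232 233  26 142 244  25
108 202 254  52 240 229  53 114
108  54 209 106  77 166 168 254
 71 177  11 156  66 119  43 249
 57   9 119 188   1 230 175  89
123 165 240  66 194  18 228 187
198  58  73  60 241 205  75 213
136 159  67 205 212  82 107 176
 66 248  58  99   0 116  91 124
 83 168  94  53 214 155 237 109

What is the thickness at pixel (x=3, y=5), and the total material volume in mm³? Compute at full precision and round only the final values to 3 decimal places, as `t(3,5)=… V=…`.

span = t_max - t_min = 4.05 - 0.5 = 3.550
L(3,5) = 188, L_eff = 1 - 188/255 = 0.262745 (inverted)
t(3,5) = 4.05 - 3.550·0.262745 = 3.117
Σt over all 11·8 pixels = 1062697/5100 ≈ 208.3719608
V = pitch²·Σt = 2²·1062697/5100 = 833.488

t(3,5)=3.117 V=833.488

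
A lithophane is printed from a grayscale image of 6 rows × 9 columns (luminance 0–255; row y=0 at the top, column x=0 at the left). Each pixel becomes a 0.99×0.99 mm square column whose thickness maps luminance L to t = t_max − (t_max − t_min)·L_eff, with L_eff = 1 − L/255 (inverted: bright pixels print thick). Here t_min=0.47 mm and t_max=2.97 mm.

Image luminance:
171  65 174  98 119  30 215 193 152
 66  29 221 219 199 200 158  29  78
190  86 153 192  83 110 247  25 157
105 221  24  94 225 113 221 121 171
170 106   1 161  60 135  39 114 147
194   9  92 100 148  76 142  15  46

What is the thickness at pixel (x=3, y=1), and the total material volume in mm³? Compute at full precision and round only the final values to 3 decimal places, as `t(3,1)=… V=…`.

t(3,1)=2.617 V=89.341

span = t_max - t_min = 2.97 - 0.47 = 2.500
L(3,1) = 219, L_eff = 1 - 219/255 = 0.141176 (inverted)
t(3,1) = 2.97 - 2.500·0.141176 = 2.617
Σt over all 6·9 pixels = 116222/1275 ≈ 91.1545098
V = pitch²·Σt = 0.99²·116222/1275 = 89.341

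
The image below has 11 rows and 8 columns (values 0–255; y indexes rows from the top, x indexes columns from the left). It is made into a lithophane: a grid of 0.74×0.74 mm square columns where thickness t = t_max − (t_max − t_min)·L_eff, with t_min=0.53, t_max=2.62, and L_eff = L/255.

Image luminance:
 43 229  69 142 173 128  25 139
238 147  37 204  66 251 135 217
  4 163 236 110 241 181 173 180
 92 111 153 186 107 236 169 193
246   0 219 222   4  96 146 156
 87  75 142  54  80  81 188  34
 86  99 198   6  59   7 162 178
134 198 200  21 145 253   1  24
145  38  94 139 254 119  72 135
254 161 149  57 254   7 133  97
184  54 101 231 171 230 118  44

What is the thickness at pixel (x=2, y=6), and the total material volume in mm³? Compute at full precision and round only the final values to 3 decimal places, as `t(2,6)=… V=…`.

span = t_max - t_min = 2.62 - 0.53 = 2.090
L(2,6) = 198, L_eff = 198/255 = 0.776471
t(2,6) = 2.62 - 2.090·0.776471 = 0.997
Σt over all 11·8 pixels = 34507/255 ≈ 135.3215686
V = pitch²·Σt = 0.74²·34507/255 = 74.102

t(2,6)=0.997 V=74.102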